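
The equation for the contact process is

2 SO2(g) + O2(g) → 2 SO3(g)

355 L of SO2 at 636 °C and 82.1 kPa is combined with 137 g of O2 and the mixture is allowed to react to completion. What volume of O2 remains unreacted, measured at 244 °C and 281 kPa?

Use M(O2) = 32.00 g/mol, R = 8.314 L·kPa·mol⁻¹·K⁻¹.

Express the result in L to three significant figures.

36.0 L

n(SO2) = PV/RT = (82.1 × 355) / (8.314 × 909.15) = 3.856 mol
n(O2) = 137 / 32.00 = 4.281 mol
For 3.856 mol SO2, stoichiometry requires (1/2) × 3.856 = 1.928 mol O2; 4.281 mol is available, so SO2 is limiting.
n(O2) consumed = (1/2) × 3.856 = 1.928 mol; remaining = 4.281 − 1.928 = 2.353 mol
V(O2) = nRT/P = 2.353 × 8.314 × 517.15 / 281 = 36.00 L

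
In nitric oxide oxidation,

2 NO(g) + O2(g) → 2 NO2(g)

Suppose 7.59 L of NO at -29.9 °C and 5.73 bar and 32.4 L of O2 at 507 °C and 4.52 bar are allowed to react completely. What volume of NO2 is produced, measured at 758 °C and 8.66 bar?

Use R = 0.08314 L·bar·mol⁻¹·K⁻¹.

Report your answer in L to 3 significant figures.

n(NO) = PV/RT = (5.73 × 7.59) / (0.08314 × 243.25) = 2.150 mol
n(O2) = PV/RT = (4.52 × 32.4) / (0.08314 × 780.15) = 2.258 mol
For 2.150 mol NO, stoichiometry requires (1/2) × 2.150 = 1.075 mol O2; 2.258 mol is available, so NO is limiting.
n(NO2) = (2/2) × 2.150 = 2.150 mol
V(NO2) = nRT/P = 2.150 × 0.08314 × 1031.15 / 8.66 = 21.28 L

21.3 L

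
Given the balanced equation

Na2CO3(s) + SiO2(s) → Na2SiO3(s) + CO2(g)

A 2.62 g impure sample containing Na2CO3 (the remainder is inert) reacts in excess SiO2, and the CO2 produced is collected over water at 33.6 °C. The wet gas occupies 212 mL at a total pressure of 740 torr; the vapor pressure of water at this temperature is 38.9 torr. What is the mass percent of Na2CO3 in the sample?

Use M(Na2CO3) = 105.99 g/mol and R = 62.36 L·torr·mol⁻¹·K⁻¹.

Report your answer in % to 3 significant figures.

31.4 %

P(CO2) = 740 − 38.9 = 701.1 torr
n(CO2) = PV/RT = (701.1 × 0.2120) / (62.36 × 306.75) = 0.007770 mol
n(Na2CO3) = (1/1) × 0.007770 = 0.007770 mol
m(Na2CO3) = 0.007770 × 105.99 = 0.8235 g
%Na2CO3 = 0.8235 / 2.62 × 100 = 31.43%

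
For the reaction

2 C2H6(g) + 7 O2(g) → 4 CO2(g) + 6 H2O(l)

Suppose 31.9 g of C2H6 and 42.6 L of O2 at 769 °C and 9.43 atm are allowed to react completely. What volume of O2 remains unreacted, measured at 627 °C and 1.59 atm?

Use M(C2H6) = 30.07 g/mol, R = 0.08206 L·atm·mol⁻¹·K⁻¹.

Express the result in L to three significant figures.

n(C2H6) = 31.9 / 30.07 = 1.061 mol
n(O2) = PV/RT = (9.43 × 42.6) / (0.08206 × 1042.15) = 4.697 mol
For 1.061 mol C2H6, stoichiometry requires (7/2) × 1.061 = 3.713 mol O2; 4.697 mol is available, so C2H6 is limiting.
n(O2) consumed = (7/2) × 1.061 = 3.713 mol; remaining = 4.697 − 3.713 = 0.9840 mol
V(O2) = nRT/P = 0.9840 × 0.08206 × 900.15 / 1.59 = 45.71 L

45.7 L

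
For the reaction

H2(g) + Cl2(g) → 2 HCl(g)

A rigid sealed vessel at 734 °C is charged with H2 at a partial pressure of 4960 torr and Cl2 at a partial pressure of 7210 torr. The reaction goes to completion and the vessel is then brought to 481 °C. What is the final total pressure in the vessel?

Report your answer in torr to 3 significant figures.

9110 torr

With V and T fixed, P_i ∝ n_i, so the mole ratios apply directly to partial pressures at 734 °C.
P(Cl2) required for 4960 torr of H2 = (1/1) × 4960 = 4960 torr; available 7210 torr, so H2 is limiting.
P(Cl2) remaining = 7210 − (1/1) × 4960 = 2250 torr
P(gaseous products) = (2)/1 × 4960 = 9920 torr
P_total at 734 °C = 2250 + 9920 = 12170 torr
Scaling to 481 °C: P = 12170 × 754.15/1007.15 = 9113 torr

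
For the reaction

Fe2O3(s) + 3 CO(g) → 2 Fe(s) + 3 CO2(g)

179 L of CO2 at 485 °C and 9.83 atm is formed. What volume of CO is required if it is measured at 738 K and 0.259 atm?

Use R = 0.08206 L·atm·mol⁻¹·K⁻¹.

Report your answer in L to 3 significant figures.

6610 L

n(CO2) = PV/RT = (9.83 × 179) / (0.08206 × 758.15) = 28.28 mol
n(CO) = (3/3) × 28.28 = 28.28 mol
V = nRT/P = 28.28 × 0.08206 × 738 / 0.259 = 6613 L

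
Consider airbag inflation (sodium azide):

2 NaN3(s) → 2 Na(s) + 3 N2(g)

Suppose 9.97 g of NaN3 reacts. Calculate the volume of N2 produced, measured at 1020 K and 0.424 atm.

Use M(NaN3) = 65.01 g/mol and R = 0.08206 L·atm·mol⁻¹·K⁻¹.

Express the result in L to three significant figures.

45.4 L

n(NaN3) = 9.970 / 65.01 = 0.1534 mol
n(N2) = (3/2) × 0.1534 = 0.2301 mol
V = nRT/P = 0.2301 × 0.08206 × 1020 / 0.424 = 45.42 L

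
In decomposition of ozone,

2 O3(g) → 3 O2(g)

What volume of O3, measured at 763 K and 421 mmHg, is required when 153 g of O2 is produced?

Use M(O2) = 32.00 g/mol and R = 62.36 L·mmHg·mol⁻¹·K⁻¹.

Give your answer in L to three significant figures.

360 L

n(O2) = 153.0 / 32.00 = 4.781 mol
n(O3) = (2/3) × 4.781 = 3.187 mol
V = nRT/P = 3.187 × 62.36 × 763 / 421 = 360.2 L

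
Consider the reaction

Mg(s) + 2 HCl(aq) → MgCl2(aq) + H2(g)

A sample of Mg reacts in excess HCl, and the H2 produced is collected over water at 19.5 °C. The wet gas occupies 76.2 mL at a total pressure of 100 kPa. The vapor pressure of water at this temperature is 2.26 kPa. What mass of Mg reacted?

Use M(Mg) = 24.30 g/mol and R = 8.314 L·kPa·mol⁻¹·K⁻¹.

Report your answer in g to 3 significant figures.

0.0744 g

P(H2) = 100 − 2.26 = 97.74 kPa
n(H2) = PV/RT = (97.74 × 0.07620) / (8.314 × 292.65) = 0.003061 mol
n(Mg) = (1/1) × 0.003061 = 0.003061 mol
m(Mg) = 0.003061 × 24.30 = 0.07438 g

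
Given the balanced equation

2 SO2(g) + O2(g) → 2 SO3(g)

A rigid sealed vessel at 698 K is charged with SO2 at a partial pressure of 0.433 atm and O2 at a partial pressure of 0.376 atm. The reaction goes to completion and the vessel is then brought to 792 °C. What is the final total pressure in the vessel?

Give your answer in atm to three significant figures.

0.904 atm

Because the vessel is rigid and T is held at 698 K, work the stoichiometry in partial pressures (P_i = n_iRT/V).
P(O2) required for 0.433 atm of SO2 = (1/2) × 0.433 = 0.2165 atm; available 0.376 atm, so SO2 is limiting.
P(O2) remaining = 0.376 − (1/2) × 0.433 = 0.1595 atm
P(gaseous products) = (2)/2 × 0.433 = 0.4330 atm
P_total at 698 K = 0.1595 + 0.4330 = 0.5925 atm
Scaling to 792 °C: P = 0.5925 × 1065.15/698 = 0.9042 atm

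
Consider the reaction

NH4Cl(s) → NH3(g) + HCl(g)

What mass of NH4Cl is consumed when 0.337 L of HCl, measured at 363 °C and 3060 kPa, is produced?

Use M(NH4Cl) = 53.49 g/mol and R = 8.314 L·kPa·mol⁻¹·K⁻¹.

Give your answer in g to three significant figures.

10.4 g

n(HCl) = PV/RT = (3060 × 0.337) / (8.314 × 636.15) = 0.1950 mol
n(NH4Cl) = (1/1) × 0.1950 = 0.1950 mol
m(NH4Cl) = 0.1950 × 53.49 = 10.43 g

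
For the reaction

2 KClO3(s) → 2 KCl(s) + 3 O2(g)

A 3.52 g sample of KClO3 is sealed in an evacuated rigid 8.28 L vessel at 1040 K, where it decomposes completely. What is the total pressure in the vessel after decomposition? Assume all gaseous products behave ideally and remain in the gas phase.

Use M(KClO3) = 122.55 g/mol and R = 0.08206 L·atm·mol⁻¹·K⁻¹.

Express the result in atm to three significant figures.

n(KClO3) = 3.52 / 122.55 = 0.02872 mol
n(gas produced) = (3/2) × 0.02872 = 0.04308 mol
P = nRT/V = 0.04308 × 0.08206 × 1040 / 8.28 = 0.4440 atm

0.444 atm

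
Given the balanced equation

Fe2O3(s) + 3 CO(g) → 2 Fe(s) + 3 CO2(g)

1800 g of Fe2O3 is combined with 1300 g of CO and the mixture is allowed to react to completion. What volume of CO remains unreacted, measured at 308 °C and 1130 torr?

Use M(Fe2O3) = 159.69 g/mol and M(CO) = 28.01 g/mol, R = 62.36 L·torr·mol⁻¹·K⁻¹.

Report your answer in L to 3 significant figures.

404 L

n(Fe2O3) = 1800 / 159.69 = 11.27 mol
n(CO) = 1300 / 28.01 = 46.41 mol
For 11.27 mol Fe2O3, stoichiometry requires (3/1) × 11.27 = 33.81 mol CO; 46.41 mol is available, so Fe2O3 is limiting.
n(CO) consumed = (3/1) × 11.27 = 33.81 mol; remaining = 46.41 − 33.81 = 12.60 mol
V(CO) = nRT/P = 12.60 × 62.36 × 581.15 / 1130 = 404.1 L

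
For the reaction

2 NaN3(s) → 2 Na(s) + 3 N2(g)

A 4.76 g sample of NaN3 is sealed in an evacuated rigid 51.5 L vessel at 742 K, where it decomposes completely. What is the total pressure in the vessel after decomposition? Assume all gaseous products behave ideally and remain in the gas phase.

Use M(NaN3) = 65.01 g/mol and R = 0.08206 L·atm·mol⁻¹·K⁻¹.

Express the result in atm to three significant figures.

n(NaN3) = 4.76 / 65.01 = 0.07322 mol
n(gas produced) = (3/2) × 0.07322 = 0.1098 mol
P = nRT/V = 0.1098 × 0.08206 × 742 / 51.5 = 0.1298 atm

0.130 atm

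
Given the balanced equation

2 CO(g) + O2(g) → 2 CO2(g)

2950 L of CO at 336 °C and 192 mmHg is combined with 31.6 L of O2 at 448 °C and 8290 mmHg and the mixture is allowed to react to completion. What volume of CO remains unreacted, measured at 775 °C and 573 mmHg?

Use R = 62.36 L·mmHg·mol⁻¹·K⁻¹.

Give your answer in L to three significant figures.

372 L

n(CO) = PV/RT = (192 × 2950) / (62.36 × 609.15) = 14.91 mol
n(O2) = PV/RT = (8290 × 31.6) / (62.36 × 721.15) = 5.825 mol
For 14.91 mol CO, stoichiometry requires (1/2) × 14.91 = 7.455 mol O2; 5.825 mol is available, so O2 is limiting.
n(CO) consumed = (2/1) × 5.825 = 11.65 mol; remaining = 14.91 − 11.65 = 3.260 mol
V(CO) = nRT/P = 3.260 × 62.36 × 1048.15 / 573 = 371.9 L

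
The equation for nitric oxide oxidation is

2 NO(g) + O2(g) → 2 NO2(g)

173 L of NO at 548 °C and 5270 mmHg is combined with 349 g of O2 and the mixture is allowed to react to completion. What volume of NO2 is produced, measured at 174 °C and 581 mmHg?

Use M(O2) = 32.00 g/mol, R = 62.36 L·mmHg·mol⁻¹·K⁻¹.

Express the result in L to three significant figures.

854 L

n(NO) = PV/RT = (5270 × 173) / (62.36 × 821.15) = 17.80 mol
n(O2) = 349 / 32.00 = 10.91 mol
For 17.80 mol NO, stoichiometry requires (1/2) × 17.80 = 8.900 mol O2; 10.91 mol is available, so NO is limiting.
n(NO2) = (2/2) × 17.80 = 17.80 mol
V(NO2) = nRT/P = 17.80 × 62.36 × 447.15 / 581 = 854.3 L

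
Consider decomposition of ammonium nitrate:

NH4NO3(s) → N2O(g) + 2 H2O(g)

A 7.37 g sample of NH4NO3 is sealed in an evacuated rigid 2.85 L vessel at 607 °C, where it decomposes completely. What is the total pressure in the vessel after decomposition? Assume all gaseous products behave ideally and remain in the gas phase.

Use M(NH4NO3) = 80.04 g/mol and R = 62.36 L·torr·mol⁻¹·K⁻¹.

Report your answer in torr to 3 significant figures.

5320 torr

n(NH4NO3) = 7.37 / 80.04 = 0.09208 mol
n(gas produced) = (3/1) × 0.09208 = 0.2762 mol
P = nRT/V = 0.2762 × 62.36 × 880.15 / 2.85 = 5319 torr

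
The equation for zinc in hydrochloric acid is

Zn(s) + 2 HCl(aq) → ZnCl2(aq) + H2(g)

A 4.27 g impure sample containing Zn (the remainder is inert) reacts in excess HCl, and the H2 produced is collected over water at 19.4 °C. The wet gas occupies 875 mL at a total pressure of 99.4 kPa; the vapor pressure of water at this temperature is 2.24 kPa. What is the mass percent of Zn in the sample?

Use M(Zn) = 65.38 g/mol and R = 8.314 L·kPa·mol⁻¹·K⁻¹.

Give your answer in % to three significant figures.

53.5 %

P(H2) = 99.4 − 2.24 = 97.16 kPa
n(H2) = PV/RT = (97.16 × 0.8750) / (8.314 × 292.55) = 0.03495 mol
n(Zn) = (1/1) × 0.03495 = 0.03495 mol
m(Zn) = 0.03495 × 65.38 = 2.285 g
%Zn = 2.285 / 4.27 × 100 = 53.51%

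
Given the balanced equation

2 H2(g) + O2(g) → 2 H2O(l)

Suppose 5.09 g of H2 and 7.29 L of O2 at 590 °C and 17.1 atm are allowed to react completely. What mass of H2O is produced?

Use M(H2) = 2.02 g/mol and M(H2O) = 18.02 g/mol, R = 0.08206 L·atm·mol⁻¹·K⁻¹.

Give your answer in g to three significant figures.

n(H2) = 5.09 / 2.02 = 2.520 mol
n(O2) = PV/RT = (17.1 × 7.29) / (0.08206 × 863.15) = 1.760 mol
For 2.520 mol H2, stoichiometry requires (1/2) × 2.520 = 1.260 mol O2; 1.760 mol is available, so H2 is limiting.
n(H2O) = (2/2) × 2.520 = 2.520 mol
m(H2O) = 2.520 × 18.02 = 45.41 g

45.4 g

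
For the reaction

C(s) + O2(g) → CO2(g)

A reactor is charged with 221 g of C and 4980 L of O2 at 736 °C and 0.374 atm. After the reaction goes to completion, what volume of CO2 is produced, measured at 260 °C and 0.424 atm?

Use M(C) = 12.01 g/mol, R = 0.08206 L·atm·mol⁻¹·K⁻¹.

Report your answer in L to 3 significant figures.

1900 L

n(C) = 221 / 12.01 = 18.40 mol
n(O2) = PV/RT = (0.374 × 4980) / (0.08206 × 1009.15) = 22.49 mol
For 18.40 mol C, stoichiometry requires (1/1) × 18.40 = 18.40 mol O2; 22.49 mol is available, so C is limiting.
n(CO2) = (1/1) × 18.40 = 18.40 mol
V(CO2) = nRT/P = 18.40 × 0.08206 × 533.15 / 0.424 = 1899 L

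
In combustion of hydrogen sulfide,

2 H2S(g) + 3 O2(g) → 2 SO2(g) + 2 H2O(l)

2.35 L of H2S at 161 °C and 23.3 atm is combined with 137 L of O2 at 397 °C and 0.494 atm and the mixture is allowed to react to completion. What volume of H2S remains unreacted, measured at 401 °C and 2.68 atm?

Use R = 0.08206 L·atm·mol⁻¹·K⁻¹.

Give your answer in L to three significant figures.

14.8 L

n(H2S) = PV/RT = (23.3 × 2.35) / (0.08206 × 434.15) = 1.537 mol
n(O2) = PV/RT = (0.494 × 137) / (0.08206 × 670.15) = 1.231 mol
For 1.537 mol H2S, stoichiometry requires (3/2) × 1.537 = 2.305 mol O2; 1.231 mol is available, so O2 is limiting.
n(H2S) consumed = (2/3) × 1.231 = 0.8207 mol; remaining = 1.537 − 0.8207 = 0.7163 mol
V(H2S) = nRT/P = 0.7163 × 0.08206 × 674.15 / 2.68 = 14.79 L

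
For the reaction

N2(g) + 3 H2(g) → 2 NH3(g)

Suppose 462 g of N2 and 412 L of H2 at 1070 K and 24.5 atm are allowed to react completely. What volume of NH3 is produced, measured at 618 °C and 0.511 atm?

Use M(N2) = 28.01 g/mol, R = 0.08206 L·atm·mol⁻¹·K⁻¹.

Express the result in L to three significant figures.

4720 L

n(N2) = 462 / 28.01 = 16.49 mol
n(H2) = PV/RT = (24.5 × 412) / (0.08206 × 1070) = 115.0 mol
For 16.49 mol N2, stoichiometry requires (3/1) × 16.49 = 49.47 mol H2; 115.0 mol is available, so N2 is limiting.
n(NH3) = (2/1) × 16.49 = 32.98 mol
V(NH3) = nRT/P = 32.98 × 0.08206 × 891.15 / 0.511 = 4720 L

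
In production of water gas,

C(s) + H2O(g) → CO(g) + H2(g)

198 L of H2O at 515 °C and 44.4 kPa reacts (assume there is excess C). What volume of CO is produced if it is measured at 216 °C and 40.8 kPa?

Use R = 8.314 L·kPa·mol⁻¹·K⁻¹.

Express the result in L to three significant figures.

n(H2O) = PV/RT = (44.4 × 198) / (8.314 × 788.15) = 1.342 mol
n(CO) = (1/1) × 1.342 = 1.342 mol
V = nRT/P = 1.342 × 8.314 × 489.15 / 40.8 = 133.8 L

134 L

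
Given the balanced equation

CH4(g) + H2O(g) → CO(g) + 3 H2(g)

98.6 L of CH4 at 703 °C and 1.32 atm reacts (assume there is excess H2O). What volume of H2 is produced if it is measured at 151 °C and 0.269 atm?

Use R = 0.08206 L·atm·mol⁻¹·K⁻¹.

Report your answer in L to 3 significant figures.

n(CH4) = PV/RT = (1.32 × 98.6) / (0.08206 × 976.15) = 1.625 mol
n(H2) = (3/1) × 1.625 = 4.875 mol
V = nRT/P = 4.875 × 0.08206 × 424.15 / 0.269 = 630.8 L

631 L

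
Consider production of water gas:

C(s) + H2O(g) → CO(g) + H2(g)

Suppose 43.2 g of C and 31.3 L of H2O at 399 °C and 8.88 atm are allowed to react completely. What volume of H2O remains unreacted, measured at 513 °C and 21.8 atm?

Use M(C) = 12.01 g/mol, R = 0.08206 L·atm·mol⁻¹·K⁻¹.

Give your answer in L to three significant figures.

4.27 L

n(C) = 43.2 / 12.01 = 3.597 mol
n(H2O) = PV/RT = (8.88 × 31.3) / (0.08206 × 672.15) = 5.039 mol
For 3.597 mol C, stoichiometry requires (1/1) × 3.597 = 3.597 mol H2O; 5.039 mol is available, so C is limiting.
n(H2O) consumed = (1/1) × 3.597 = 3.597 mol; remaining = 5.039 − 3.597 = 1.442 mol
V(H2O) = nRT/P = 1.442 × 0.08206 × 786.15 / 21.8 = 4.267 L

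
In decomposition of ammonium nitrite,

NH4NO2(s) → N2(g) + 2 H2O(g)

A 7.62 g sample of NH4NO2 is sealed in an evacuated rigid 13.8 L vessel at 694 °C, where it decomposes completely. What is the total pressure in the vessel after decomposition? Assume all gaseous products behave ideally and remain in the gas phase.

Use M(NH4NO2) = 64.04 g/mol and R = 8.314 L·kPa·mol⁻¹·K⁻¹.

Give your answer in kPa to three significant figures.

n(NH4NO2) = 7.62 / 64.04 = 0.1190 mol
n(gas produced) = (3/1) × 0.1190 = 0.3570 mol
P = nRT/V = 0.3570 × 8.314 × 967.15 / 13.8 = 208.0 kPa

208 kPa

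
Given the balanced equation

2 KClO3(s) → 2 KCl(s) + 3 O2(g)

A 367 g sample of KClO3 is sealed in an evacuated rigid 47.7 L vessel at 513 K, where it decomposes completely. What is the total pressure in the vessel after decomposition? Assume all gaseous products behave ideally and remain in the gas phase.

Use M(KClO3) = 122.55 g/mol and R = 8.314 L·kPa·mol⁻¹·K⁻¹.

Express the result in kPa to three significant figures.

n(KClO3) = 367 / 122.55 = 2.995 mol
n(gas produced) = (3/2) × 2.995 = 4.492 mol
P = nRT/V = 4.492 × 8.314 × 513 / 47.7 = 401.7 kPa

402 kPa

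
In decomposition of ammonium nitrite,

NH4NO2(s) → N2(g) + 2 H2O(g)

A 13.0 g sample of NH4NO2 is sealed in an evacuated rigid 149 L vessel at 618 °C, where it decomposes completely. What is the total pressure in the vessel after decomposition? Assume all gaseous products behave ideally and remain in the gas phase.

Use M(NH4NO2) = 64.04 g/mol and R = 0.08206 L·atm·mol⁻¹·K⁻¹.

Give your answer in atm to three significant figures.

n(NH4NO2) = 13.0 / 64.04 = 0.2030 mol
n(gas produced) = (3/1) × 0.2030 = 0.6090 mol
P = nRT/V = 0.6090 × 0.08206 × 891.15 / 149 = 0.2989 atm

0.299 atm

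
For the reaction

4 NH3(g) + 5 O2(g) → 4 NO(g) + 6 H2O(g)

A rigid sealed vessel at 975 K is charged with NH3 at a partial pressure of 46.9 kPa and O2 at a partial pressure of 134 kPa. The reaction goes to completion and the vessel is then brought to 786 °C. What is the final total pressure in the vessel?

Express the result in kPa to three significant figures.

209 kPa

With V and T fixed, P_i ∝ n_i, so the mole ratios apply directly to partial pressures at 975 K.
P(O2) required for 46.9 kPa of NH3 = (5/4) × 46.9 = 58.62 kPa; available 134 kPa, so NH3 is limiting.
P(O2) remaining = 134 − (5/4) × 46.9 = 75.38 kPa
P(gaseous products) = (4+6)/4 × 46.9 = 117.2 kPa
P_total at 975 K = 75.38 + 117.2 = 192.6 kPa
Scaling to 786 °C: P = 192.6 × 1059.15/975 = 209.2 kPa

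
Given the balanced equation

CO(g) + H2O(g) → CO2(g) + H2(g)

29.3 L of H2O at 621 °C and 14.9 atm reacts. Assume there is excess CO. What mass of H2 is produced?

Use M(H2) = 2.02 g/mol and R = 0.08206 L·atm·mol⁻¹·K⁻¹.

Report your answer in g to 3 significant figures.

12.0 g

n(H2O) = PV/RT = (14.9 × 29.3) / (0.08206 × 894.15) = 5.950 mol
n(H2) = (1/1) × 5.950 = 5.950 mol
m(H2) = 5.950 × 2.02 = 12.02 g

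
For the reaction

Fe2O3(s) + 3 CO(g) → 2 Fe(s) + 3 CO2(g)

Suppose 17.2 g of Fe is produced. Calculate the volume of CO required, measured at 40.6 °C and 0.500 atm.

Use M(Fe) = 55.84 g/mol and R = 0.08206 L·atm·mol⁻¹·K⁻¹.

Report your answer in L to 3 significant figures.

23.8 L

n(Fe) = 17.20 / 55.84 = 0.3080 mol
n(CO) = (3/2) × 0.3080 = 0.4620 mol
V = nRT/P = 0.4620 × 0.08206 × 313.75 / 0.500 = 23.79 L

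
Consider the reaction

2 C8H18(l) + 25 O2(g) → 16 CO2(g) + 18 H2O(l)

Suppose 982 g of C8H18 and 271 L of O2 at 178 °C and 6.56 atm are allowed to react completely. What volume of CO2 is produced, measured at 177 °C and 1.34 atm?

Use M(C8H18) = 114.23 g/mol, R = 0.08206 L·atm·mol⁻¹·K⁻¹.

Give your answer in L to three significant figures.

n(C8H18) = 982 / 114.23 = 8.597 mol
n(O2) = PV/RT = (6.56 × 271) / (0.08206 × 451.15) = 48.02 mol
For 8.597 mol C8H18, stoichiometry requires (25/2) × 8.597 = 107.5 mol O2; 48.02 mol is available, so O2 is limiting.
n(CO2) = (16/25) × 48.02 = 30.73 mol
V(CO2) = nRT/P = 30.73 × 0.08206 × 450.15 / 1.34 = 847.1 L

847 L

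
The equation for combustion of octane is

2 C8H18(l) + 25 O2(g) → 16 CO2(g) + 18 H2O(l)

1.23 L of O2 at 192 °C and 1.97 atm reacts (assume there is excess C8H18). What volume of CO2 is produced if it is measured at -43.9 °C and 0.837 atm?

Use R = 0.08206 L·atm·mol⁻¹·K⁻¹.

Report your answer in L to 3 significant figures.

0.913 L

n(O2) = PV/RT = (1.97 × 1.23) / (0.08206 × 465.15) = 0.06348 mol
n(CO2) = (16/25) × 0.06348 = 0.04063 mol
V = nRT/P = 0.04063 × 0.08206 × 229.25 / 0.837 = 0.9132 L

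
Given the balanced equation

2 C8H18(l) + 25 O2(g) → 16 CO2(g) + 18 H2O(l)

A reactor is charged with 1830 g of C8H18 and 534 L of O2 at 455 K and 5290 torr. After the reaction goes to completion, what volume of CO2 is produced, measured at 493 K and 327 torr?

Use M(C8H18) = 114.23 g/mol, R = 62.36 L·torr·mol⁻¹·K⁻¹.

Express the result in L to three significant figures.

n(C8H18) = 1830 / 114.23 = 16.02 mol
n(O2) = PV/RT = (5290 × 534) / (62.36 × 455) = 99.56 mol
For 16.02 mol C8H18, stoichiometry requires (25/2) × 16.02 = 200.2 mol O2; 99.56 mol is available, so O2 is limiting.
n(CO2) = (16/25) × 99.56 = 63.72 mol
V(CO2) = nRT/P = 63.72 × 62.36 × 493 / 327 = 5991 L

5990 L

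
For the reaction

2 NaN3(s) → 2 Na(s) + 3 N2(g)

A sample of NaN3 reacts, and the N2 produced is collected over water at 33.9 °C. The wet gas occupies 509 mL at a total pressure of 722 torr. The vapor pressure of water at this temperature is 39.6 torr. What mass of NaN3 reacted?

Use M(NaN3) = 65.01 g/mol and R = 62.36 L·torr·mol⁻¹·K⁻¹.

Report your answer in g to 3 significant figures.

P(N2) = 722 − 39.6 = 682.4 torr
n(N2) = PV/RT = (682.4 × 0.5090) / (62.36 × 307.05) = 0.01814 mol
n(NaN3) = (2/3) × 0.01814 = 0.01209 mol
m(NaN3) = 0.01209 × 65.01 = 0.7860 g

0.786 g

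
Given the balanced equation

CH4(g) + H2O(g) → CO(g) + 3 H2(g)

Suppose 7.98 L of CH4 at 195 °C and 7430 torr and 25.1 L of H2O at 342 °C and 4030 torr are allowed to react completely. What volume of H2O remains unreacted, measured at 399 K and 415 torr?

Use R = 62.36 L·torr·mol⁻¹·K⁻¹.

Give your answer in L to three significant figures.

36.3 L

n(CH4) = PV/RT = (7430 × 7.98) / (62.36 × 468.15) = 2.031 mol
n(H2O) = PV/RT = (4030 × 25.1) / (62.36 × 615.15) = 2.637 mol
For 2.031 mol CH4, stoichiometry requires (1/1) × 2.031 = 2.031 mol H2O; 2.637 mol is available, so CH4 is limiting.
n(H2O) consumed = (1/1) × 2.031 = 2.031 mol; remaining = 2.637 − 2.031 = 0.6060 mol
V(H2O) = nRT/P = 0.6060 × 62.36 × 399 / 415 = 36.33 L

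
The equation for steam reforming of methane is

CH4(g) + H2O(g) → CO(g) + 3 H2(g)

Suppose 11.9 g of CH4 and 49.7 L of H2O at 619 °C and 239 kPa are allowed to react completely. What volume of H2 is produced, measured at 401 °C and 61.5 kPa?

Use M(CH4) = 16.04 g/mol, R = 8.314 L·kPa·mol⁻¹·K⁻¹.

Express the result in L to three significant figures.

n(CH4) = 11.9 / 16.04 = 0.7419 mol
n(H2O) = PV/RT = (239 × 49.7) / (8.314 × 892.15) = 1.601 mol
For 0.7419 mol CH4, stoichiometry requires (1/1) × 0.7419 = 0.7419 mol H2O; 1.601 mol is available, so CH4 is limiting.
n(H2) = (3/1) × 0.7419 = 2.226 mol
V(H2) = nRT/P = 2.226 × 8.314 × 674.15 / 61.5 = 202.9 L

203 L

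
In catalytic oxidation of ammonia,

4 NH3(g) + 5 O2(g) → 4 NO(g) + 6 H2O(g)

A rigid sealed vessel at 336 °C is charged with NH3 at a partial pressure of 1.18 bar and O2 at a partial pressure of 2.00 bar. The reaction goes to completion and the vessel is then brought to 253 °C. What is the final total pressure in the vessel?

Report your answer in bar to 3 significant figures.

Because the vessel is rigid and T is held at 336 °C, work the stoichiometry in partial pressures (P_i = n_iRT/V).
P(O2) required for 1.18 bar of NH3 = (5/4) × 1.18 = 1.475 bar; available 2.00 bar, so NH3 is limiting.
P(O2) remaining = 2.00 − (5/4) × 1.18 = 0.5250 bar
P(gaseous products) = (4+6)/4 × 1.18 = 2.950 bar
P_total at 336 °C = 0.5250 + 2.950 = 3.475 bar
Scaling to 253 °C: P = 3.475 × 526.15/609.15 = 3.002 bar

3.00 bar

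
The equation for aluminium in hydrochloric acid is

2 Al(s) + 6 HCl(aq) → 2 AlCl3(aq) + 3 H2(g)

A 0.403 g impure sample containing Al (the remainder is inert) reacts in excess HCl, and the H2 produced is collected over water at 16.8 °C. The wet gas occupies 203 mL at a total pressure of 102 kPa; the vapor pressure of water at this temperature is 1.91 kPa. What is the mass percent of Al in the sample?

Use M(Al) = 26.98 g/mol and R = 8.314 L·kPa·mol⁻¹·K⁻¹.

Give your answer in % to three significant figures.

P(H2) = 102 − 1.91 = 100.1 kPa
n(H2) = PV/RT = (100.1 × 0.2030) / (8.314 × 289.95) = 0.008429 mol
n(Al) = (2/3) × 0.008429 = 0.005619 mol
m(Al) = 0.005619 × 26.98 = 0.1516 g
%Al = 0.1516 / 0.403 × 100 = 37.62%

37.6 %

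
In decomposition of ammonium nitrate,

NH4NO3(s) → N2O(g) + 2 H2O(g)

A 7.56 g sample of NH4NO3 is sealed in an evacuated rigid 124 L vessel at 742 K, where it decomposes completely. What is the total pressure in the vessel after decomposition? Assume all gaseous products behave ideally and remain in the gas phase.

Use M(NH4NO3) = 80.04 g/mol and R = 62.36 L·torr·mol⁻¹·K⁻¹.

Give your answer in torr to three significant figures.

106 torr

n(NH4NO3) = 7.56 / 80.04 = 0.09445 mol
n(gas produced) = (3/1) × 0.09445 = 0.2833 mol
P = nRT/V = 0.2833 × 62.36 × 742 / 124 = 105.7 torr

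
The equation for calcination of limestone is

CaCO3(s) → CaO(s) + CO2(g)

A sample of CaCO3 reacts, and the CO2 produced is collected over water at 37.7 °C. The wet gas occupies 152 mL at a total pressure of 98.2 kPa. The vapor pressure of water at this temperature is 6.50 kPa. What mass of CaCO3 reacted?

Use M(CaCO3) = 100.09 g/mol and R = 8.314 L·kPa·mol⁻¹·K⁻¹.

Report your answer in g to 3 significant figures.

P(CO2) = 98.2 − 6.50 = 91.70 kPa
n(CO2) = PV/RT = (91.70 × 0.1520) / (8.314 × 310.85) = 0.005393 mol
n(CaCO3) = (1/1) × 0.005393 = 0.005393 mol
m(CaCO3) = 0.005393 × 100.09 = 0.5398 g

0.540 g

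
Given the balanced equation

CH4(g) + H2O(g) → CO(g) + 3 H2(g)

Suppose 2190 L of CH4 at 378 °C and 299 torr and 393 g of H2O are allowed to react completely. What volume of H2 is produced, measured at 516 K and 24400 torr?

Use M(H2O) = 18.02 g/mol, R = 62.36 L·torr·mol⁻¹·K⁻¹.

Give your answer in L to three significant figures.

63.8 L

n(CH4) = PV/RT = (299 × 2190) / (62.36 × 651.15) = 16.13 mol
n(H2O) = 393 / 18.02 = 21.81 mol
For 16.13 mol CH4, stoichiometry requires (1/1) × 16.13 = 16.13 mol H2O; 21.81 mol is available, so CH4 is limiting.
n(H2) = (3/1) × 16.13 = 48.39 mol
V(H2) = nRT/P = 48.39 × 62.36 × 516 / 24400 = 63.81 L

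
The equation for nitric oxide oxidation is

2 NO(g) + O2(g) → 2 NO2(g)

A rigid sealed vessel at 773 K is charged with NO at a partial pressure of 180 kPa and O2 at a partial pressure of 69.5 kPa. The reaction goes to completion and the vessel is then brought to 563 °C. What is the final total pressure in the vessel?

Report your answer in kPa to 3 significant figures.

195 kPa

At constant V, partial pressures at 773 K are proportional to moles, so apply stoichiometry directly to pressures.
P(O2) required for 180 kPa of NO = (1/2) × 180 = 90.00 kPa; available 69.5 kPa, so O2 is limiting.
P(NO) remaining = 180 − (2/1) × 69.5 = 41.00 kPa
P(gaseous products) = (2)/1 × 69.5 = 139.0 kPa
P_total at 773 K = 41.00 + 139.0 = 180.0 kPa
Scaling to 563 °C: P = 180.0 × 836.15/773 = 194.7 kPa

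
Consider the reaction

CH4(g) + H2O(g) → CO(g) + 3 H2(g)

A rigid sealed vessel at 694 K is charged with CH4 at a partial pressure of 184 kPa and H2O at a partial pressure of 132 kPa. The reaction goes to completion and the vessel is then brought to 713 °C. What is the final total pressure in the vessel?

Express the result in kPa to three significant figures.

Because the vessel is rigid and T is held at 694 K, work the stoichiometry in partial pressures (P_i = n_iRT/V).
P(H2O) required for 184 kPa of CH4 = (1/1) × 184 = 184.0 kPa; available 132 kPa, so H2O is limiting.
P(CH4) remaining = 184 − (1/1) × 132 = 52.00 kPa
P(gaseous products) = (1+3)/1 × 132 = 528.0 kPa
P_total at 694 K = 52.00 + 528.0 = 580.0 kPa
Scaling to 713 °C: P = 580.0 × 986.15/694 = 824.2 kPa

824 kPa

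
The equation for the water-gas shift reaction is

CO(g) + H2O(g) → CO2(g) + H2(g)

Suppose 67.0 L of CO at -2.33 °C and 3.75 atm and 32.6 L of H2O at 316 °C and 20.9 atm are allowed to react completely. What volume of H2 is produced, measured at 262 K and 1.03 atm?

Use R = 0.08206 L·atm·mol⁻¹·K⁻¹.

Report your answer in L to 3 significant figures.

236 L

n(CO) = PV/RT = (3.75 × 67.0) / (0.08206 × 270.82) = 11.31 mol
n(H2O) = PV/RT = (20.9 × 32.6) / (0.08206 × 589.15) = 14.09 mol
For 11.31 mol CO, stoichiometry requires (1/1) × 11.31 = 11.31 mol H2O; 14.09 mol is available, so CO is limiting.
n(H2) = (1/1) × 11.31 = 11.31 mol
V(H2) = nRT/P = 11.31 × 0.08206 × 262 / 1.03 = 236.1 L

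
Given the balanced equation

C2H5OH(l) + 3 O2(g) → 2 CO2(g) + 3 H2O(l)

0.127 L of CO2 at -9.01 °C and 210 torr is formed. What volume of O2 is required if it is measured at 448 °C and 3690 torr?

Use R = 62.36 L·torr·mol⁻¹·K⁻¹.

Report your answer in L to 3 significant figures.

n(CO2) = PV/RT = (210 × 0.127) / (62.36 × 264.14) = 0.001619 mol
n(O2) = (3/2) × 0.001619 = 0.002429 mol
V = nRT/P = 0.002429 × 62.36 × 721.15 / 3690 = 0.02960 L

0.0296 L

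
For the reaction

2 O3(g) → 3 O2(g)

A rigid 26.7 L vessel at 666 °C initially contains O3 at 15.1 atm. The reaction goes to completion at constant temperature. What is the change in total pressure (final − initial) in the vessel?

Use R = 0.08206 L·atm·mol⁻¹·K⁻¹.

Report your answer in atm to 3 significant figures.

Rigid vessel, constant T ⇒ P scales with total gas moles (2 → 3).
P_final = (3/2) × 15.1 = 22.65 atm; ΔP = 22.65 − 15.1 = 7.550 atm

7.55 atm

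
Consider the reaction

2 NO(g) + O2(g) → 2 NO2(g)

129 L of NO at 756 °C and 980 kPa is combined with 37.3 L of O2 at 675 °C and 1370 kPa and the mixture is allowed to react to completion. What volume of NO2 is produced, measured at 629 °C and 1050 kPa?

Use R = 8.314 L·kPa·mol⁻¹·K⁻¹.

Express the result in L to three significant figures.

n(NO) = PV/RT = (980 × 129) / (8.314 × 1029.15) = 14.77 mol
n(O2) = PV/RT = (1370 × 37.3) / (8.314 × 948.15) = 6.482 mol
For 14.77 mol NO, stoichiometry requires (1/2) × 14.77 = 7.385 mol O2; 6.482 mol is available, so O2 is limiting.
n(NO2) = (2/1) × 6.482 = 12.96 mol
V(NO2) = nRT/P = 12.96 × 8.314 × 902.15 / 1050 = 92.58 L

92.6 L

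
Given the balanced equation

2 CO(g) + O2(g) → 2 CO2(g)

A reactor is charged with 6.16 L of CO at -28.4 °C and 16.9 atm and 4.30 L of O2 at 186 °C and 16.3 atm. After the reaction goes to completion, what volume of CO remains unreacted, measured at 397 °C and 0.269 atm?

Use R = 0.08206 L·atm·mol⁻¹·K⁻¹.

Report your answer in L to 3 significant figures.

n(CO) = PV/RT = (16.9 × 6.16) / (0.08206 × 244.75) = 5.183 mol
n(O2) = PV/RT = (16.3 × 4.30) / (0.08206 × 459.15) = 1.860 mol
For 5.183 mol CO, stoichiometry requires (1/2) × 5.183 = 2.591 mol O2; 1.860 mol is available, so O2 is limiting.
n(CO) consumed = (2/1) × 1.860 = 3.720 mol; remaining = 5.183 − 3.720 = 1.463 mol
V(CO) = nRT/P = 1.463 × 0.08206 × 670.15 / 0.269 = 299.1 L

299 L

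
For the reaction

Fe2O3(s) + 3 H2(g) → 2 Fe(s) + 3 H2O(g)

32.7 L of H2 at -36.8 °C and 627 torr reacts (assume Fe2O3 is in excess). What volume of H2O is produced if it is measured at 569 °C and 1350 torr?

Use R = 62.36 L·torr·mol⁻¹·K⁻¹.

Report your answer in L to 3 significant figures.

n(H2) = PV/RT = (627 × 32.7) / (62.36 × 236.35) = 1.391 mol
n(H2O) = (3/3) × 1.391 = 1.391 mol
V = nRT/P = 1.391 × 62.36 × 842.15 / 1350 = 54.11 L

54.1 L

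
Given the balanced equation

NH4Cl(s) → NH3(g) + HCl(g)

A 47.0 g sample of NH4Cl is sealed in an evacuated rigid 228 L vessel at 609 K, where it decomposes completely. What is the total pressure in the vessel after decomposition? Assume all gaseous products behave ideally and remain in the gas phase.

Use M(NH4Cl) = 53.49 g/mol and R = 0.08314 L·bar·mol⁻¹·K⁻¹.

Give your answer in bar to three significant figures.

n(NH4Cl) = 47.0 / 53.49 = 0.8787 mol
n(gas produced) = (2/1) × 0.8787 = 1.757 mol
P = nRT/V = 1.757 × 0.08314 × 609 / 228 = 0.3902 bar

0.390 bar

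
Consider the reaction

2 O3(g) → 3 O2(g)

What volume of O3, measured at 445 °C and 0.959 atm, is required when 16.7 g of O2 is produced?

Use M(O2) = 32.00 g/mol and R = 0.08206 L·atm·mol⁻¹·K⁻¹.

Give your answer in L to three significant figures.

21.4 L

n(O2) = 16.70 / 32.00 = 0.5219 mol
n(O3) = (2/3) × 0.5219 = 0.3479 mol
V = nRT/P = 0.3479 × 0.08206 × 718.15 / 0.959 = 21.38 L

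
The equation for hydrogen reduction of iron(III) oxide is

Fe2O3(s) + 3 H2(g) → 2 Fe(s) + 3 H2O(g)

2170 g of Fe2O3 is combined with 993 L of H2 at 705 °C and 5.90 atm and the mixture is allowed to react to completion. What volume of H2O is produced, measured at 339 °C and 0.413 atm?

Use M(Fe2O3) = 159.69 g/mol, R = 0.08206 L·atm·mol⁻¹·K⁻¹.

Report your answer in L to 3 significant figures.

4960 L

n(Fe2O3) = 2170 / 159.69 = 13.59 mol
n(H2) = PV/RT = (5.90 × 993) / (0.08206 × 978.15) = 72.99 mol
For 13.59 mol Fe2O3, stoichiometry requires (3/1) × 13.59 = 40.77 mol H2; 72.99 mol is available, so Fe2O3 is limiting.
n(H2O) = (3/1) × 13.59 = 40.77 mol
V(H2O) = nRT/P = 40.77 × 0.08206 × 612.15 / 0.413 = 4959 L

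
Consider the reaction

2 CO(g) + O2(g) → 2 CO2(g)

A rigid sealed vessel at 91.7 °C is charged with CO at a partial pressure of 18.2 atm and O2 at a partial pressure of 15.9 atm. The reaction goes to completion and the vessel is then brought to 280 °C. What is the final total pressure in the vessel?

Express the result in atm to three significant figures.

At constant V, partial pressures at 91.7 °C are proportional to moles, so apply stoichiometry directly to pressures.
P(O2) required for 18.2 atm of CO = (1/2) × 18.2 = 9.100 atm; available 15.9 atm, so CO is limiting.
P(O2) remaining = 15.9 − (1/2) × 18.2 = 6.800 atm
P(gaseous products) = (2)/2 × 18.2 = 18.20 atm
P_total at 91.7 °C = 6.800 + 18.20 = 25.00 atm
Scaling to 280 °C: P = 25.00 × 553.15/364.85 = 37.90 atm

37.9 atm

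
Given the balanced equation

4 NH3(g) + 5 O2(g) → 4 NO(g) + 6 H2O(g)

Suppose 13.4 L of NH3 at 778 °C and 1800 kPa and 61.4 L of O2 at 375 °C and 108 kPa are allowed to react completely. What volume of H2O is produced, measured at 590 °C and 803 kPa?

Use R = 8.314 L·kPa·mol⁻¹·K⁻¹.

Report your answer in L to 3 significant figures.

13.2 L

n(NH3) = PV/RT = (1800 × 13.4) / (8.314 × 1051.15) = 2.760 mol
n(O2) = PV/RT = (108 × 61.4) / (8.314 × 648.15) = 1.231 mol
For 2.760 mol NH3, stoichiometry requires (5/4) × 2.760 = 3.450 mol O2; 1.231 mol is available, so O2 is limiting.
n(H2O) = (6/5) × 1.231 = 1.477 mol
V(H2O) = nRT/P = 1.477 × 8.314 × 863.15 / 803 = 13.20 L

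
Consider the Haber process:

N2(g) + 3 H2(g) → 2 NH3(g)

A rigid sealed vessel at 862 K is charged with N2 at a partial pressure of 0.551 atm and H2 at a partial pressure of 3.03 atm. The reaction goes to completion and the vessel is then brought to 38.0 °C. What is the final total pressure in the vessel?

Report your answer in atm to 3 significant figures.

0.895 atm

At constant V, partial pressures at 862 K are proportional to moles, so apply stoichiometry directly to pressures.
P(H2) required for 0.551 atm of N2 = (3/1) × 0.551 = 1.653 atm; available 3.03 atm, so N2 is limiting.
P(H2) remaining = 3.03 − (3/1) × 0.551 = 1.377 atm
P(gaseous products) = (2)/1 × 0.551 = 1.102 atm
P_total at 862 K = 1.377 + 1.102 = 2.479 atm
Scaling to 38.0 °C: P = 2.479 × 311.15/862 = 0.8948 atm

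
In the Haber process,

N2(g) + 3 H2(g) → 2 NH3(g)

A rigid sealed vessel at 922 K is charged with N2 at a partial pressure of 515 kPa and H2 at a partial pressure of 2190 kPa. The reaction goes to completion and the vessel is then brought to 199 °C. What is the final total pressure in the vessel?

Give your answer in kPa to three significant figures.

Because the vessel is rigid and T is held at 922 K, work the stoichiometry in partial pressures (P_i = n_iRT/V).
P(H2) required for 515 kPa of N2 = (3/1) × 515 = 1545 kPa; available 2190 kPa, so N2 is limiting.
P(H2) remaining = 2190 − (3/1) × 515 = 645.0 kPa
P(gaseous products) = (2)/1 × 515 = 1030 kPa
P_total at 922 K = 645.0 + 1030 = 1675 kPa
Scaling to 199 °C: P = 1675 × 472.15/922 = 857.8 kPa

858 kPa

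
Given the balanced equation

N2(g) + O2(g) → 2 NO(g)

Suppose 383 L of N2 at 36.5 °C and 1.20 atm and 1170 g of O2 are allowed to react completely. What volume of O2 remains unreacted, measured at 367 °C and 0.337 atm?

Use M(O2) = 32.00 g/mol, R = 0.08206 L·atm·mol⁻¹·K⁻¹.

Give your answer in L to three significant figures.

2880 L

n(N2) = PV/RT = (1.20 × 383) / (0.08206 × 309.65) = 18.09 mol
n(O2) = 1170 / 32.00 = 36.56 mol
For 18.09 mol N2, stoichiometry requires (1/1) × 18.09 = 18.09 mol O2; 36.56 mol is available, so N2 is limiting.
n(O2) consumed = (1/1) × 18.09 = 18.09 mol; remaining = 36.56 − 18.09 = 18.47 mol
V(O2) = nRT/P = 18.47 × 0.08206 × 640.15 / 0.337 = 2879 L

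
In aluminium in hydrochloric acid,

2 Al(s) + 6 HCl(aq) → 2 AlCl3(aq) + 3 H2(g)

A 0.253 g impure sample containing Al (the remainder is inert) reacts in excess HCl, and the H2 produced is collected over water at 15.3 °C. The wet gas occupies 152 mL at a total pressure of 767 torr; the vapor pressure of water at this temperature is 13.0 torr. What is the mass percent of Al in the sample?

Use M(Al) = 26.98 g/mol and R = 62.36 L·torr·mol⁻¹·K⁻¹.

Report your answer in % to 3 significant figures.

P(H2) = 767 − 13.0 = 754.0 torr
n(H2) = PV/RT = (754.0 × 0.1520) / (62.36 × 288.45) = 0.006371 mol
n(Al) = (2/3) × 0.006371 = 0.004247 mol
m(Al) = 0.004247 × 26.98 = 0.1146 g
%Al = 0.1146 / 0.253 × 100 = 45.30%

45.3 %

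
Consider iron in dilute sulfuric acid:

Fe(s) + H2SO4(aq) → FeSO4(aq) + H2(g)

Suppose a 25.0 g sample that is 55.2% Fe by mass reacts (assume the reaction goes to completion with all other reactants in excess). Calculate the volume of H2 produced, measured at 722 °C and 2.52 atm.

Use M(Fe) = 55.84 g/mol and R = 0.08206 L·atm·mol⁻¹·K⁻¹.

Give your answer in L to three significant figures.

mass of Fe = 25.0 × 55.2/100 = 13.80 g
n(Fe) = 13.80 / 55.84 = 0.2471 mol
n(H2) = (1/1) × 0.2471 = 0.2471 mol
V = nRT/P = 0.2471 × 0.08206 × 995.15 / 2.52 = 8.007 L

8.01 L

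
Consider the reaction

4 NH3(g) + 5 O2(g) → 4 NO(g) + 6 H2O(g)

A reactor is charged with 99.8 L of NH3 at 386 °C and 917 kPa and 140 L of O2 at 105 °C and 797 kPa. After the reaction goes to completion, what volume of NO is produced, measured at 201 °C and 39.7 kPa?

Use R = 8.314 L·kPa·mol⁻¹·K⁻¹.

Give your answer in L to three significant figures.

1660 L

n(NH3) = PV/RT = (917 × 99.8) / (8.314 × 659.15) = 16.70 mol
n(O2) = PV/RT = (797 × 140) / (8.314 × 378.15) = 35.49 mol
For 16.70 mol NH3, stoichiometry requires (5/4) × 16.70 = 20.88 mol O2; 35.49 mol is available, so NH3 is limiting.
n(NO) = (4/4) × 16.70 = 16.70 mol
V(NO) = nRT/P = 16.70 × 8.314 × 474.15 / 39.7 = 1658 L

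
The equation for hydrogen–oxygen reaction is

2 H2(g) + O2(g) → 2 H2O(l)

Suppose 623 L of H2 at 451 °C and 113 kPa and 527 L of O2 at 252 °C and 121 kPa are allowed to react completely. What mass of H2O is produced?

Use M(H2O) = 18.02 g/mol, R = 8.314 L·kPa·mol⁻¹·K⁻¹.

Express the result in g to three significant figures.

211 g

n(H2) = PV/RT = (113 × 623) / (8.314 × 724.15) = 11.69 mol
n(O2) = PV/RT = (121 × 527) / (8.314 × 525.15) = 14.61 mol
For 11.69 mol H2, stoichiometry requires (1/2) × 11.69 = 5.845 mol O2; 14.61 mol is available, so H2 is limiting.
n(H2O) = (2/2) × 11.69 = 11.69 mol
m(H2O) = 11.69 × 18.02 = 210.7 g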